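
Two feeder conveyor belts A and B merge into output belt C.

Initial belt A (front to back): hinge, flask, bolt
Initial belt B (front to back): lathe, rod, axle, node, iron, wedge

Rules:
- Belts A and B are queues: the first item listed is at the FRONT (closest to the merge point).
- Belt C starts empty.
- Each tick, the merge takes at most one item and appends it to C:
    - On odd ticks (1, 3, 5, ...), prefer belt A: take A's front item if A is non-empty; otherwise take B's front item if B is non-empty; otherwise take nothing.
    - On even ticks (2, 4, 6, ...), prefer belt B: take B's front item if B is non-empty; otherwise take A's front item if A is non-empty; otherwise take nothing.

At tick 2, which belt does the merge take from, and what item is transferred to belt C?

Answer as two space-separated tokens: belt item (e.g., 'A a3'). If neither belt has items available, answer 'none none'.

Tick 1: prefer A, take hinge from A; A=[flask,bolt] B=[lathe,rod,axle,node,iron,wedge] C=[hinge]
Tick 2: prefer B, take lathe from B; A=[flask,bolt] B=[rod,axle,node,iron,wedge] C=[hinge,lathe]

Answer: B lathe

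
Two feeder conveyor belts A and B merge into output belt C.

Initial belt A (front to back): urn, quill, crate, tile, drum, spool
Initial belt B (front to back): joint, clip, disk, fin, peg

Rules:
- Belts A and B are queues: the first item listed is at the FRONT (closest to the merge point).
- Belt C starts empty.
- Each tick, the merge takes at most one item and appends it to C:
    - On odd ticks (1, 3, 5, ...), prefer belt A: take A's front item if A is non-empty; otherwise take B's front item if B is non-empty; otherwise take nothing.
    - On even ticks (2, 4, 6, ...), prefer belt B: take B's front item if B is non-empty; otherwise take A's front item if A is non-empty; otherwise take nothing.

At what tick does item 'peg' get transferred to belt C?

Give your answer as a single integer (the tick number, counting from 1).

Tick 1: prefer A, take urn from A; A=[quill,crate,tile,drum,spool] B=[joint,clip,disk,fin,peg] C=[urn]
Tick 2: prefer B, take joint from B; A=[quill,crate,tile,drum,spool] B=[clip,disk,fin,peg] C=[urn,joint]
Tick 3: prefer A, take quill from A; A=[crate,tile,drum,spool] B=[clip,disk,fin,peg] C=[urn,joint,quill]
Tick 4: prefer B, take clip from B; A=[crate,tile,drum,spool] B=[disk,fin,peg] C=[urn,joint,quill,clip]
Tick 5: prefer A, take crate from A; A=[tile,drum,spool] B=[disk,fin,peg] C=[urn,joint,quill,clip,crate]
Tick 6: prefer B, take disk from B; A=[tile,drum,spool] B=[fin,peg] C=[urn,joint,quill,clip,crate,disk]
Tick 7: prefer A, take tile from A; A=[drum,spool] B=[fin,peg] C=[urn,joint,quill,clip,crate,disk,tile]
Tick 8: prefer B, take fin from B; A=[drum,spool] B=[peg] C=[urn,joint,quill,clip,crate,disk,tile,fin]
Tick 9: prefer A, take drum from A; A=[spool] B=[peg] C=[urn,joint,quill,clip,crate,disk,tile,fin,drum]
Tick 10: prefer B, take peg from B; A=[spool] B=[-] C=[urn,joint,quill,clip,crate,disk,tile,fin,drum,peg]

Answer: 10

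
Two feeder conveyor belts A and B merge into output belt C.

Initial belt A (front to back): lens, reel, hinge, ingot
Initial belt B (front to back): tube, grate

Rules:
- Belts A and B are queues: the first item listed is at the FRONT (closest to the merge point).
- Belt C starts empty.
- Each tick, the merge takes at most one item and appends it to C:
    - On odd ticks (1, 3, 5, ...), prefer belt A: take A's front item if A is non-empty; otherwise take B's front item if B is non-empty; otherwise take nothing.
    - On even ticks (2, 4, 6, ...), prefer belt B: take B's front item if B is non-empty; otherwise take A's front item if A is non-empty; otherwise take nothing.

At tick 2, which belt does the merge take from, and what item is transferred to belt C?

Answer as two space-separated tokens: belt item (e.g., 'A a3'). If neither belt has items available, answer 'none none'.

Answer: B tube

Derivation:
Tick 1: prefer A, take lens from A; A=[reel,hinge,ingot] B=[tube,grate] C=[lens]
Tick 2: prefer B, take tube from B; A=[reel,hinge,ingot] B=[grate] C=[lens,tube]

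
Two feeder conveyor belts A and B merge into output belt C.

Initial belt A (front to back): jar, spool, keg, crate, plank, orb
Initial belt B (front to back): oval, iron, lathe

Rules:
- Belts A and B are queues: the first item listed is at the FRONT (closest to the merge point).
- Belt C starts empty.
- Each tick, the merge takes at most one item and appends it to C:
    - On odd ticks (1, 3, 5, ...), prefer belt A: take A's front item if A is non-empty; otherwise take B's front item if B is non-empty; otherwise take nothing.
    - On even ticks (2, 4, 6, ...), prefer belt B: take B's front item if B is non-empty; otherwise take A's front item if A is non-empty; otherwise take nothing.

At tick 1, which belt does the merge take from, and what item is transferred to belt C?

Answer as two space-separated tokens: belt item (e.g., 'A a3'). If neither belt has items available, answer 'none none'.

Answer: A jar

Derivation:
Tick 1: prefer A, take jar from A; A=[spool,keg,crate,plank,orb] B=[oval,iron,lathe] C=[jar]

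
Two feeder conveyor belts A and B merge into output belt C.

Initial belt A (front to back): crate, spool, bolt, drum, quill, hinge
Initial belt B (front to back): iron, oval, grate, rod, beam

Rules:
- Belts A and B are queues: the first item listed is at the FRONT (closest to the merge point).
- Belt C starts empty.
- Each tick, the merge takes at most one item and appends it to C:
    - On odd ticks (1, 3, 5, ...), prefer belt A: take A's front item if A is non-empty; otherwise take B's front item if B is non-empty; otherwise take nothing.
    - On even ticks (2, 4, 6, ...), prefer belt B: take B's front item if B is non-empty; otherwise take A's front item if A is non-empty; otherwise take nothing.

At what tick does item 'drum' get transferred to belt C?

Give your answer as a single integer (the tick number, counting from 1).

Tick 1: prefer A, take crate from A; A=[spool,bolt,drum,quill,hinge] B=[iron,oval,grate,rod,beam] C=[crate]
Tick 2: prefer B, take iron from B; A=[spool,bolt,drum,quill,hinge] B=[oval,grate,rod,beam] C=[crate,iron]
Tick 3: prefer A, take spool from A; A=[bolt,drum,quill,hinge] B=[oval,grate,rod,beam] C=[crate,iron,spool]
Tick 4: prefer B, take oval from B; A=[bolt,drum,quill,hinge] B=[grate,rod,beam] C=[crate,iron,spool,oval]
Tick 5: prefer A, take bolt from A; A=[drum,quill,hinge] B=[grate,rod,beam] C=[crate,iron,spool,oval,bolt]
Tick 6: prefer B, take grate from B; A=[drum,quill,hinge] B=[rod,beam] C=[crate,iron,spool,oval,bolt,grate]
Tick 7: prefer A, take drum from A; A=[quill,hinge] B=[rod,beam] C=[crate,iron,spool,oval,bolt,grate,drum]

Answer: 7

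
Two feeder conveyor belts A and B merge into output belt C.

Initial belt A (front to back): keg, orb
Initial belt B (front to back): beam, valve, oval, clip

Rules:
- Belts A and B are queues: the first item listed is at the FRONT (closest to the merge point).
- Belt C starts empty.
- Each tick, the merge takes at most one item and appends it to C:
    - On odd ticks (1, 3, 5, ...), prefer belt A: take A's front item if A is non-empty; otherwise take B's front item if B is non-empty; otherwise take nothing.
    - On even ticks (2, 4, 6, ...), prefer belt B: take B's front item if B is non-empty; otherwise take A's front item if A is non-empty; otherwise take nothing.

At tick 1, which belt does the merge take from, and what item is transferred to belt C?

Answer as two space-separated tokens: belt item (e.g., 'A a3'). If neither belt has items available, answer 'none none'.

Answer: A keg

Derivation:
Tick 1: prefer A, take keg from A; A=[orb] B=[beam,valve,oval,clip] C=[keg]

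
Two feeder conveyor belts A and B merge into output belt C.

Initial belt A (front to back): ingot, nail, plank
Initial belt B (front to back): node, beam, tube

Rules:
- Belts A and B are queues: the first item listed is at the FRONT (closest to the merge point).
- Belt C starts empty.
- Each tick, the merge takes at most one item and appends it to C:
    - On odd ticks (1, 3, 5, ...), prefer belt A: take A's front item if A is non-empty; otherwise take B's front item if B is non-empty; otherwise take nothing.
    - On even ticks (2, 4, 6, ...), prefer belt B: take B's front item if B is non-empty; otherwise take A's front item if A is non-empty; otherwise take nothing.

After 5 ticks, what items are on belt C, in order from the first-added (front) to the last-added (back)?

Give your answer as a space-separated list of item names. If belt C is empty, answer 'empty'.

Answer: ingot node nail beam plank

Derivation:
Tick 1: prefer A, take ingot from A; A=[nail,plank] B=[node,beam,tube] C=[ingot]
Tick 2: prefer B, take node from B; A=[nail,plank] B=[beam,tube] C=[ingot,node]
Tick 3: prefer A, take nail from A; A=[plank] B=[beam,tube] C=[ingot,node,nail]
Tick 4: prefer B, take beam from B; A=[plank] B=[tube] C=[ingot,node,nail,beam]
Tick 5: prefer A, take plank from A; A=[-] B=[tube] C=[ingot,node,nail,beam,plank]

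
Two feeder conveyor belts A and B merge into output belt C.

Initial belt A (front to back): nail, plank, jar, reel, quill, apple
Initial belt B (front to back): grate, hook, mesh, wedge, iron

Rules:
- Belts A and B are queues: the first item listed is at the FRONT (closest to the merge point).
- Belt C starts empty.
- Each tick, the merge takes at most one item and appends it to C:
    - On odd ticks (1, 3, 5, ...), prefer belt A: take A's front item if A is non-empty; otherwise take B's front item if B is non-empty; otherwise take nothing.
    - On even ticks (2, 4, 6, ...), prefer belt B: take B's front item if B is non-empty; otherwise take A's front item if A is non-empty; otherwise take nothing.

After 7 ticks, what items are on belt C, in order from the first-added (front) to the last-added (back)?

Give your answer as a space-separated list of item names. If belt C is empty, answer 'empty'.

Answer: nail grate plank hook jar mesh reel

Derivation:
Tick 1: prefer A, take nail from A; A=[plank,jar,reel,quill,apple] B=[grate,hook,mesh,wedge,iron] C=[nail]
Tick 2: prefer B, take grate from B; A=[plank,jar,reel,quill,apple] B=[hook,mesh,wedge,iron] C=[nail,grate]
Tick 3: prefer A, take plank from A; A=[jar,reel,quill,apple] B=[hook,mesh,wedge,iron] C=[nail,grate,plank]
Tick 4: prefer B, take hook from B; A=[jar,reel,quill,apple] B=[mesh,wedge,iron] C=[nail,grate,plank,hook]
Tick 5: prefer A, take jar from A; A=[reel,quill,apple] B=[mesh,wedge,iron] C=[nail,grate,plank,hook,jar]
Tick 6: prefer B, take mesh from B; A=[reel,quill,apple] B=[wedge,iron] C=[nail,grate,plank,hook,jar,mesh]
Tick 7: prefer A, take reel from A; A=[quill,apple] B=[wedge,iron] C=[nail,grate,plank,hook,jar,mesh,reel]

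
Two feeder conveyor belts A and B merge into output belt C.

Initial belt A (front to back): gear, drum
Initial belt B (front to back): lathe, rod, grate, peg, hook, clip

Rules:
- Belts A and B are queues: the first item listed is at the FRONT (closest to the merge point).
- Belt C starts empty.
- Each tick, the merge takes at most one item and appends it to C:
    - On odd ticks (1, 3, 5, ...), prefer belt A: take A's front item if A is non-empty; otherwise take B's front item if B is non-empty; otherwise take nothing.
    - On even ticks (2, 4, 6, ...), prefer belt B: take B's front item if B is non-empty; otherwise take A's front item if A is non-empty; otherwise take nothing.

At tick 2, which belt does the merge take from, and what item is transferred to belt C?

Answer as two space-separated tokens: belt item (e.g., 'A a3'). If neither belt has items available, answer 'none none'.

Answer: B lathe

Derivation:
Tick 1: prefer A, take gear from A; A=[drum] B=[lathe,rod,grate,peg,hook,clip] C=[gear]
Tick 2: prefer B, take lathe from B; A=[drum] B=[rod,grate,peg,hook,clip] C=[gear,lathe]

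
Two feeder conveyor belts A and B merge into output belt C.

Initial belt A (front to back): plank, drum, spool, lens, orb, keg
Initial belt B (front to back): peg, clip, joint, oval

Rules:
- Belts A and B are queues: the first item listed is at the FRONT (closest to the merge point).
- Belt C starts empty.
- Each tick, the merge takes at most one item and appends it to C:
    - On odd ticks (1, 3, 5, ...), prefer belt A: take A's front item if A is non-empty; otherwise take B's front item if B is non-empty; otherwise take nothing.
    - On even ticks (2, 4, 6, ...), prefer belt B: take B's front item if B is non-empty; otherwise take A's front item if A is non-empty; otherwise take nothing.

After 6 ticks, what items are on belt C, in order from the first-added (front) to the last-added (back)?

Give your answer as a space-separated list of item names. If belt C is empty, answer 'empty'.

Tick 1: prefer A, take plank from A; A=[drum,spool,lens,orb,keg] B=[peg,clip,joint,oval] C=[plank]
Tick 2: prefer B, take peg from B; A=[drum,spool,lens,orb,keg] B=[clip,joint,oval] C=[plank,peg]
Tick 3: prefer A, take drum from A; A=[spool,lens,orb,keg] B=[clip,joint,oval] C=[plank,peg,drum]
Tick 4: prefer B, take clip from B; A=[spool,lens,orb,keg] B=[joint,oval] C=[plank,peg,drum,clip]
Tick 5: prefer A, take spool from A; A=[lens,orb,keg] B=[joint,oval] C=[plank,peg,drum,clip,spool]
Tick 6: prefer B, take joint from B; A=[lens,orb,keg] B=[oval] C=[plank,peg,drum,clip,spool,joint]

Answer: plank peg drum clip spool joint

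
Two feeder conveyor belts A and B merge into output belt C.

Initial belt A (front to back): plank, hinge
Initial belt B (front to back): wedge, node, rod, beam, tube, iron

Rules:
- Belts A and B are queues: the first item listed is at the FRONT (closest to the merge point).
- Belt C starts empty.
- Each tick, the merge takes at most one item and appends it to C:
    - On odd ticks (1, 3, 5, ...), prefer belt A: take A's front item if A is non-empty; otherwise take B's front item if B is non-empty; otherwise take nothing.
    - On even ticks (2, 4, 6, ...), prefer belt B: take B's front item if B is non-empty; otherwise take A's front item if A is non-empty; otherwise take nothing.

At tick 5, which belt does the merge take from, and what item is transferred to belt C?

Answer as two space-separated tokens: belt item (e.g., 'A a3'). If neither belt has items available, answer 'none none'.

Answer: B rod

Derivation:
Tick 1: prefer A, take plank from A; A=[hinge] B=[wedge,node,rod,beam,tube,iron] C=[plank]
Tick 2: prefer B, take wedge from B; A=[hinge] B=[node,rod,beam,tube,iron] C=[plank,wedge]
Tick 3: prefer A, take hinge from A; A=[-] B=[node,rod,beam,tube,iron] C=[plank,wedge,hinge]
Tick 4: prefer B, take node from B; A=[-] B=[rod,beam,tube,iron] C=[plank,wedge,hinge,node]
Tick 5: prefer A, take rod from B; A=[-] B=[beam,tube,iron] C=[plank,wedge,hinge,node,rod]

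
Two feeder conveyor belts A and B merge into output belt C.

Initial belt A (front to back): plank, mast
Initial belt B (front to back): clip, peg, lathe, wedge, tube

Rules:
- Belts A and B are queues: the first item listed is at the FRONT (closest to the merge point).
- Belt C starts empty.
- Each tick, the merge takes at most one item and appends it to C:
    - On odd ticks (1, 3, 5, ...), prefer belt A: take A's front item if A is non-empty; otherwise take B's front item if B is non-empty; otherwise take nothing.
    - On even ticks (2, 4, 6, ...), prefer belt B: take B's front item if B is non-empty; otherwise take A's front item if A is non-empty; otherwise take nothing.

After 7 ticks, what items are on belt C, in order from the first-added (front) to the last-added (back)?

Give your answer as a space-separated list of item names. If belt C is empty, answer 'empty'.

Answer: plank clip mast peg lathe wedge tube

Derivation:
Tick 1: prefer A, take plank from A; A=[mast] B=[clip,peg,lathe,wedge,tube] C=[plank]
Tick 2: prefer B, take clip from B; A=[mast] B=[peg,lathe,wedge,tube] C=[plank,clip]
Tick 3: prefer A, take mast from A; A=[-] B=[peg,lathe,wedge,tube] C=[plank,clip,mast]
Tick 4: prefer B, take peg from B; A=[-] B=[lathe,wedge,tube] C=[plank,clip,mast,peg]
Tick 5: prefer A, take lathe from B; A=[-] B=[wedge,tube] C=[plank,clip,mast,peg,lathe]
Tick 6: prefer B, take wedge from B; A=[-] B=[tube] C=[plank,clip,mast,peg,lathe,wedge]
Tick 7: prefer A, take tube from B; A=[-] B=[-] C=[plank,clip,mast,peg,lathe,wedge,tube]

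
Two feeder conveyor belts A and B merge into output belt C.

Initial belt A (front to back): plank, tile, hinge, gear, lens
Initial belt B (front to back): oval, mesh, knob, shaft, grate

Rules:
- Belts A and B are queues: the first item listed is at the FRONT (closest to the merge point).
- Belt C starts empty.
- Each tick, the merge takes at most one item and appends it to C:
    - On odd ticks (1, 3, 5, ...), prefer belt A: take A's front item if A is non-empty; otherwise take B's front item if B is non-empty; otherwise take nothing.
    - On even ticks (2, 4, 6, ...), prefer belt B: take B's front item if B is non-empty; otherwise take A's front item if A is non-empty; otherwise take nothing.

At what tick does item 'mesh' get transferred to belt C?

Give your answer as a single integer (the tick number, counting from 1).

Answer: 4

Derivation:
Tick 1: prefer A, take plank from A; A=[tile,hinge,gear,lens] B=[oval,mesh,knob,shaft,grate] C=[plank]
Tick 2: prefer B, take oval from B; A=[tile,hinge,gear,lens] B=[mesh,knob,shaft,grate] C=[plank,oval]
Tick 3: prefer A, take tile from A; A=[hinge,gear,lens] B=[mesh,knob,shaft,grate] C=[plank,oval,tile]
Tick 4: prefer B, take mesh from B; A=[hinge,gear,lens] B=[knob,shaft,grate] C=[plank,oval,tile,mesh]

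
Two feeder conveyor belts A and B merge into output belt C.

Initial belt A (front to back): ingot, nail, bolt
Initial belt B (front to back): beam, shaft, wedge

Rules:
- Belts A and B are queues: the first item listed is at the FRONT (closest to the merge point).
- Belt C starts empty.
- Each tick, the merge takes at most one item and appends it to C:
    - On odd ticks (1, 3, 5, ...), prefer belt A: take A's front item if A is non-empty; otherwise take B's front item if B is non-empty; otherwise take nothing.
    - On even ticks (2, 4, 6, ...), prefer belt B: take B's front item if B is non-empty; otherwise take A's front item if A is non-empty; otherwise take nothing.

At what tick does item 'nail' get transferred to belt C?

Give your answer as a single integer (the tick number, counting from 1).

Answer: 3

Derivation:
Tick 1: prefer A, take ingot from A; A=[nail,bolt] B=[beam,shaft,wedge] C=[ingot]
Tick 2: prefer B, take beam from B; A=[nail,bolt] B=[shaft,wedge] C=[ingot,beam]
Tick 3: prefer A, take nail from A; A=[bolt] B=[shaft,wedge] C=[ingot,beam,nail]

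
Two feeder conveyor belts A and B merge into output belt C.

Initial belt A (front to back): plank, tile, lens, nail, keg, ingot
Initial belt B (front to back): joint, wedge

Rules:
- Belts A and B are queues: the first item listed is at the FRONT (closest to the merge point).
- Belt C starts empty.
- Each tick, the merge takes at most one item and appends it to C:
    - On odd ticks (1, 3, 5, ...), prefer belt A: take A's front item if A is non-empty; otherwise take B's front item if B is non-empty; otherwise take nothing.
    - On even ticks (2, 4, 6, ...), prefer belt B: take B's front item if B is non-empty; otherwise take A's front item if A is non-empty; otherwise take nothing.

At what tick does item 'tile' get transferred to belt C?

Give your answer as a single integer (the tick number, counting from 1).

Answer: 3

Derivation:
Tick 1: prefer A, take plank from A; A=[tile,lens,nail,keg,ingot] B=[joint,wedge] C=[plank]
Tick 2: prefer B, take joint from B; A=[tile,lens,nail,keg,ingot] B=[wedge] C=[plank,joint]
Tick 3: prefer A, take tile from A; A=[lens,nail,keg,ingot] B=[wedge] C=[plank,joint,tile]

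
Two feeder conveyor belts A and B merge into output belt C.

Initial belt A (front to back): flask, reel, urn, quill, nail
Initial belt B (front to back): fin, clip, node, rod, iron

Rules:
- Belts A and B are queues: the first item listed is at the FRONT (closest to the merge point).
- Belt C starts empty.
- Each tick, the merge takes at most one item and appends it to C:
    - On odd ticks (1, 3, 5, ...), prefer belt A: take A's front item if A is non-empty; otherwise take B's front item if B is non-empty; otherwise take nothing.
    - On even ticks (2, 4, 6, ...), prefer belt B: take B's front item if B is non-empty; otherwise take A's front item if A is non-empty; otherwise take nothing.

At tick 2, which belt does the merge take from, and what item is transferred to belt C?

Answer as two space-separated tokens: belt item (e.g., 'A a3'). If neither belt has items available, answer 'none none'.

Tick 1: prefer A, take flask from A; A=[reel,urn,quill,nail] B=[fin,clip,node,rod,iron] C=[flask]
Tick 2: prefer B, take fin from B; A=[reel,urn,quill,nail] B=[clip,node,rod,iron] C=[flask,fin]

Answer: B fin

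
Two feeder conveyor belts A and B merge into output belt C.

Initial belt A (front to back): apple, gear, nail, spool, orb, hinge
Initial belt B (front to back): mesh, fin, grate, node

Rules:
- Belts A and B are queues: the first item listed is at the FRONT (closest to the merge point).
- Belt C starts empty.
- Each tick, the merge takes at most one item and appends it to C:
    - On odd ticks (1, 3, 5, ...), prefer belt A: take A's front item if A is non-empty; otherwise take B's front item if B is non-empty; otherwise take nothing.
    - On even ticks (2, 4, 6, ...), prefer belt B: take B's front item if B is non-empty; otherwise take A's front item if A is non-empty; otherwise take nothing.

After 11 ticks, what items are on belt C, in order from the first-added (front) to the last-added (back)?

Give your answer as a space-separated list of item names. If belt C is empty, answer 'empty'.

Tick 1: prefer A, take apple from A; A=[gear,nail,spool,orb,hinge] B=[mesh,fin,grate,node] C=[apple]
Tick 2: prefer B, take mesh from B; A=[gear,nail,spool,orb,hinge] B=[fin,grate,node] C=[apple,mesh]
Tick 3: prefer A, take gear from A; A=[nail,spool,orb,hinge] B=[fin,grate,node] C=[apple,mesh,gear]
Tick 4: prefer B, take fin from B; A=[nail,spool,orb,hinge] B=[grate,node] C=[apple,mesh,gear,fin]
Tick 5: prefer A, take nail from A; A=[spool,orb,hinge] B=[grate,node] C=[apple,mesh,gear,fin,nail]
Tick 6: prefer B, take grate from B; A=[spool,orb,hinge] B=[node] C=[apple,mesh,gear,fin,nail,grate]
Tick 7: prefer A, take spool from A; A=[orb,hinge] B=[node] C=[apple,mesh,gear,fin,nail,grate,spool]
Tick 8: prefer B, take node from B; A=[orb,hinge] B=[-] C=[apple,mesh,gear,fin,nail,grate,spool,node]
Tick 9: prefer A, take orb from A; A=[hinge] B=[-] C=[apple,mesh,gear,fin,nail,grate,spool,node,orb]
Tick 10: prefer B, take hinge from A; A=[-] B=[-] C=[apple,mesh,gear,fin,nail,grate,spool,node,orb,hinge]
Tick 11: prefer A, both empty, nothing taken; A=[-] B=[-] C=[apple,mesh,gear,fin,nail,grate,spool,node,orb,hinge]

Answer: apple mesh gear fin nail grate spool node orb hinge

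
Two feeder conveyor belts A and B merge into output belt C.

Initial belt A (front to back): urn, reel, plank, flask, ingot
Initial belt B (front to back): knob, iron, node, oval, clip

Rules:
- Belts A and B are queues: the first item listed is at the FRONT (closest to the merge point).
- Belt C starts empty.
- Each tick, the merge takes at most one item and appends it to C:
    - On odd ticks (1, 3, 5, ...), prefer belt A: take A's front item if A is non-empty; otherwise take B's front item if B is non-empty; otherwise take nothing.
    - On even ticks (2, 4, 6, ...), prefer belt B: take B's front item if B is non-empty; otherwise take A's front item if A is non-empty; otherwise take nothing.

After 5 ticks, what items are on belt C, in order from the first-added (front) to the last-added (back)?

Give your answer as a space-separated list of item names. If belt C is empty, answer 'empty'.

Tick 1: prefer A, take urn from A; A=[reel,plank,flask,ingot] B=[knob,iron,node,oval,clip] C=[urn]
Tick 2: prefer B, take knob from B; A=[reel,plank,flask,ingot] B=[iron,node,oval,clip] C=[urn,knob]
Tick 3: prefer A, take reel from A; A=[plank,flask,ingot] B=[iron,node,oval,clip] C=[urn,knob,reel]
Tick 4: prefer B, take iron from B; A=[plank,flask,ingot] B=[node,oval,clip] C=[urn,knob,reel,iron]
Tick 5: prefer A, take plank from A; A=[flask,ingot] B=[node,oval,clip] C=[urn,knob,reel,iron,plank]

Answer: urn knob reel iron plank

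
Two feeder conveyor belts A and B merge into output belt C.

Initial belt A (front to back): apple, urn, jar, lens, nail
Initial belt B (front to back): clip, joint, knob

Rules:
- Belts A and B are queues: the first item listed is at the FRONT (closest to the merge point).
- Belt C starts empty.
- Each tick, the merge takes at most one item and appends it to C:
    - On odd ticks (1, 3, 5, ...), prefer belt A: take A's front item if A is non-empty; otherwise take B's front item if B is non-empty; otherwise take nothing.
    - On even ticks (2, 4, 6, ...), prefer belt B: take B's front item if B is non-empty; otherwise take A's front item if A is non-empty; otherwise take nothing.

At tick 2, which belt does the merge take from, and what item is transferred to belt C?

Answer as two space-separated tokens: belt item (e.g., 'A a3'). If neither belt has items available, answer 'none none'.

Tick 1: prefer A, take apple from A; A=[urn,jar,lens,nail] B=[clip,joint,knob] C=[apple]
Tick 2: prefer B, take clip from B; A=[urn,jar,lens,nail] B=[joint,knob] C=[apple,clip]

Answer: B clip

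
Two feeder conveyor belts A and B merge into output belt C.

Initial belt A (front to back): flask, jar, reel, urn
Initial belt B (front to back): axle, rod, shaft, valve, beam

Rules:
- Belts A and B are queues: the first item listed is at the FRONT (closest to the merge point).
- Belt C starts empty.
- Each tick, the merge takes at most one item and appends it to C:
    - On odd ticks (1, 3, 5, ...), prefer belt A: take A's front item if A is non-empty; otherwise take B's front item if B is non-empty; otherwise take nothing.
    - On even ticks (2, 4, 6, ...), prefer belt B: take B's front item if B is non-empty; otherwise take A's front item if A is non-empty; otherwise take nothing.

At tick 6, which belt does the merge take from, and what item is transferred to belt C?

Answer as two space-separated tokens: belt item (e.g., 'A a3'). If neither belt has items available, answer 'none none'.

Answer: B shaft

Derivation:
Tick 1: prefer A, take flask from A; A=[jar,reel,urn] B=[axle,rod,shaft,valve,beam] C=[flask]
Tick 2: prefer B, take axle from B; A=[jar,reel,urn] B=[rod,shaft,valve,beam] C=[flask,axle]
Tick 3: prefer A, take jar from A; A=[reel,urn] B=[rod,shaft,valve,beam] C=[flask,axle,jar]
Tick 4: prefer B, take rod from B; A=[reel,urn] B=[shaft,valve,beam] C=[flask,axle,jar,rod]
Tick 5: prefer A, take reel from A; A=[urn] B=[shaft,valve,beam] C=[flask,axle,jar,rod,reel]
Tick 6: prefer B, take shaft from B; A=[urn] B=[valve,beam] C=[flask,axle,jar,rod,reel,shaft]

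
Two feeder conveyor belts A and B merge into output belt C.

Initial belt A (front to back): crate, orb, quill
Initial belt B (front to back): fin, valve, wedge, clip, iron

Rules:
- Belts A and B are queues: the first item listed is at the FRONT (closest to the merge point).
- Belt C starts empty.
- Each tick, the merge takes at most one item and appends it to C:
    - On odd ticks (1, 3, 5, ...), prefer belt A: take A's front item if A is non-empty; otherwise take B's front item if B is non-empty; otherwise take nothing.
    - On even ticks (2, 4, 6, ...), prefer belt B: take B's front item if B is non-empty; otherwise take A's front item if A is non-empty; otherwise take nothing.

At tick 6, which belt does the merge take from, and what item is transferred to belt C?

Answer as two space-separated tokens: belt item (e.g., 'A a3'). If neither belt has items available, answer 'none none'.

Answer: B wedge

Derivation:
Tick 1: prefer A, take crate from A; A=[orb,quill] B=[fin,valve,wedge,clip,iron] C=[crate]
Tick 2: prefer B, take fin from B; A=[orb,quill] B=[valve,wedge,clip,iron] C=[crate,fin]
Tick 3: prefer A, take orb from A; A=[quill] B=[valve,wedge,clip,iron] C=[crate,fin,orb]
Tick 4: prefer B, take valve from B; A=[quill] B=[wedge,clip,iron] C=[crate,fin,orb,valve]
Tick 5: prefer A, take quill from A; A=[-] B=[wedge,clip,iron] C=[crate,fin,orb,valve,quill]
Tick 6: prefer B, take wedge from B; A=[-] B=[clip,iron] C=[crate,fin,orb,valve,quill,wedge]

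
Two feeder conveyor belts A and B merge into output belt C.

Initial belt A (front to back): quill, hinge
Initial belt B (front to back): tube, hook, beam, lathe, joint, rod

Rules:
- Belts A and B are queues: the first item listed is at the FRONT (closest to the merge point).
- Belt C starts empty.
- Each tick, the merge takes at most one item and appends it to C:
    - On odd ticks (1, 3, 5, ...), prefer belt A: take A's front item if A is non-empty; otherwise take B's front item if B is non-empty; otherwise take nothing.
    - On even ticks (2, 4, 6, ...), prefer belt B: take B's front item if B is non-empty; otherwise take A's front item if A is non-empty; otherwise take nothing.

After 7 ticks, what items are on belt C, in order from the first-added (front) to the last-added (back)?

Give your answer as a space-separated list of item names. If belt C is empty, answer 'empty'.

Tick 1: prefer A, take quill from A; A=[hinge] B=[tube,hook,beam,lathe,joint,rod] C=[quill]
Tick 2: prefer B, take tube from B; A=[hinge] B=[hook,beam,lathe,joint,rod] C=[quill,tube]
Tick 3: prefer A, take hinge from A; A=[-] B=[hook,beam,lathe,joint,rod] C=[quill,tube,hinge]
Tick 4: prefer B, take hook from B; A=[-] B=[beam,lathe,joint,rod] C=[quill,tube,hinge,hook]
Tick 5: prefer A, take beam from B; A=[-] B=[lathe,joint,rod] C=[quill,tube,hinge,hook,beam]
Tick 6: prefer B, take lathe from B; A=[-] B=[joint,rod] C=[quill,tube,hinge,hook,beam,lathe]
Tick 7: prefer A, take joint from B; A=[-] B=[rod] C=[quill,tube,hinge,hook,beam,lathe,joint]

Answer: quill tube hinge hook beam lathe joint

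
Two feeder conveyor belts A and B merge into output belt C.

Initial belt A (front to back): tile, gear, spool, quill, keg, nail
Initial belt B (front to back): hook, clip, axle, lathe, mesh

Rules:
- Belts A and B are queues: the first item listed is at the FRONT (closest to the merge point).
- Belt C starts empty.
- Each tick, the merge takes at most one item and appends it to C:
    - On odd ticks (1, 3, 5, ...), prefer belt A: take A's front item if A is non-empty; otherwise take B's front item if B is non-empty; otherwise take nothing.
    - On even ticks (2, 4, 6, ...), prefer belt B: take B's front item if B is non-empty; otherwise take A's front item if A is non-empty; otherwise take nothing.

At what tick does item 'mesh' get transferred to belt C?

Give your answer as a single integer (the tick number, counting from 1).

Answer: 10

Derivation:
Tick 1: prefer A, take tile from A; A=[gear,spool,quill,keg,nail] B=[hook,clip,axle,lathe,mesh] C=[tile]
Tick 2: prefer B, take hook from B; A=[gear,spool,quill,keg,nail] B=[clip,axle,lathe,mesh] C=[tile,hook]
Tick 3: prefer A, take gear from A; A=[spool,quill,keg,nail] B=[clip,axle,lathe,mesh] C=[tile,hook,gear]
Tick 4: prefer B, take clip from B; A=[spool,quill,keg,nail] B=[axle,lathe,mesh] C=[tile,hook,gear,clip]
Tick 5: prefer A, take spool from A; A=[quill,keg,nail] B=[axle,lathe,mesh] C=[tile,hook,gear,clip,spool]
Tick 6: prefer B, take axle from B; A=[quill,keg,nail] B=[lathe,mesh] C=[tile,hook,gear,clip,spool,axle]
Tick 7: prefer A, take quill from A; A=[keg,nail] B=[lathe,mesh] C=[tile,hook,gear,clip,spool,axle,quill]
Tick 8: prefer B, take lathe from B; A=[keg,nail] B=[mesh] C=[tile,hook,gear,clip,spool,axle,quill,lathe]
Tick 9: prefer A, take keg from A; A=[nail] B=[mesh] C=[tile,hook,gear,clip,spool,axle,quill,lathe,keg]
Tick 10: prefer B, take mesh from B; A=[nail] B=[-] C=[tile,hook,gear,clip,spool,axle,quill,lathe,keg,mesh]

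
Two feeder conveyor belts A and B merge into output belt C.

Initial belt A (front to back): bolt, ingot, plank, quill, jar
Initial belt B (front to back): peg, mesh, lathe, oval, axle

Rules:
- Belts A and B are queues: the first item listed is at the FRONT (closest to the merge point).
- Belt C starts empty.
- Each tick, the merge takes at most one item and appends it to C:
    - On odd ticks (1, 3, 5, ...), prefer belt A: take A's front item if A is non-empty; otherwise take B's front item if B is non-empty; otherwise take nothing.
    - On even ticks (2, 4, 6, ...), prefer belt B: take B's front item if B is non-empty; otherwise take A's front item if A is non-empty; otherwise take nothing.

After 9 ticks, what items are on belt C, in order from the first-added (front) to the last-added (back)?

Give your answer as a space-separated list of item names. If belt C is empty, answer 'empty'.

Tick 1: prefer A, take bolt from A; A=[ingot,plank,quill,jar] B=[peg,mesh,lathe,oval,axle] C=[bolt]
Tick 2: prefer B, take peg from B; A=[ingot,plank,quill,jar] B=[mesh,lathe,oval,axle] C=[bolt,peg]
Tick 3: prefer A, take ingot from A; A=[plank,quill,jar] B=[mesh,lathe,oval,axle] C=[bolt,peg,ingot]
Tick 4: prefer B, take mesh from B; A=[plank,quill,jar] B=[lathe,oval,axle] C=[bolt,peg,ingot,mesh]
Tick 5: prefer A, take plank from A; A=[quill,jar] B=[lathe,oval,axle] C=[bolt,peg,ingot,mesh,plank]
Tick 6: prefer B, take lathe from B; A=[quill,jar] B=[oval,axle] C=[bolt,peg,ingot,mesh,plank,lathe]
Tick 7: prefer A, take quill from A; A=[jar] B=[oval,axle] C=[bolt,peg,ingot,mesh,plank,lathe,quill]
Tick 8: prefer B, take oval from B; A=[jar] B=[axle] C=[bolt,peg,ingot,mesh,plank,lathe,quill,oval]
Tick 9: prefer A, take jar from A; A=[-] B=[axle] C=[bolt,peg,ingot,mesh,plank,lathe,quill,oval,jar]

Answer: bolt peg ingot mesh plank lathe quill oval jar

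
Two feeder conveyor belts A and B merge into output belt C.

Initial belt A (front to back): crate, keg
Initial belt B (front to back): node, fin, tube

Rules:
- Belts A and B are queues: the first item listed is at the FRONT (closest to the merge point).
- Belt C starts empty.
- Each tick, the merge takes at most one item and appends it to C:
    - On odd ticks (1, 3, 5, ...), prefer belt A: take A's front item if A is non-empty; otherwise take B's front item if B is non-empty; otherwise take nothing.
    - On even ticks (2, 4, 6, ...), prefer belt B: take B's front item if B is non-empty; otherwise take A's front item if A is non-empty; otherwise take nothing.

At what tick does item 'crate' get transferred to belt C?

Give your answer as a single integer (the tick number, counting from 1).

Tick 1: prefer A, take crate from A; A=[keg] B=[node,fin,tube] C=[crate]

Answer: 1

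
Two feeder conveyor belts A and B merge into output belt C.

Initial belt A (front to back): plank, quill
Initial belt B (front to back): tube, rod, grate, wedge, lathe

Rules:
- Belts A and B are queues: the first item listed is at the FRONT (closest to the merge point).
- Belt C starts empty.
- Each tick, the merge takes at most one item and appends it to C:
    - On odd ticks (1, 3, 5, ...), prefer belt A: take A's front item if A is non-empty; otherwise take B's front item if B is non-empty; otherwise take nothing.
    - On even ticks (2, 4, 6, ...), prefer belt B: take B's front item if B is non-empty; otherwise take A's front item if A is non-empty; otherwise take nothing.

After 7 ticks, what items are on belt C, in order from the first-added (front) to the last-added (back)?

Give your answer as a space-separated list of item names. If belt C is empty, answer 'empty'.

Tick 1: prefer A, take plank from A; A=[quill] B=[tube,rod,grate,wedge,lathe] C=[plank]
Tick 2: prefer B, take tube from B; A=[quill] B=[rod,grate,wedge,lathe] C=[plank,tube]
Tick 3: prefer A, take quill from A; A=[-] B=[rod,grate,wedge,lathe] C=[plank,tube,quill]
Tick 4: prefer B, take rod from B; A=[-] B=[grate,wedge,lathe] C=[plank,tube,quill,rod]
Tick 5: prefer A, take grate from B; A=[-] B=[wedge,lathe] C=[plank,tube,quill,rod,grate]
Tick 6: prefer B, take wedge from B; A=[-] B=[lathe] C=[plank,tube,quill,rod,grate,wedge]
Tick 7: prefer A, take lathe from B; A=[-] B=[-] C=[plank,tube,quill,rod,grate,wedge,lathe]

Answer: plank tube quill rod grate wedge lathe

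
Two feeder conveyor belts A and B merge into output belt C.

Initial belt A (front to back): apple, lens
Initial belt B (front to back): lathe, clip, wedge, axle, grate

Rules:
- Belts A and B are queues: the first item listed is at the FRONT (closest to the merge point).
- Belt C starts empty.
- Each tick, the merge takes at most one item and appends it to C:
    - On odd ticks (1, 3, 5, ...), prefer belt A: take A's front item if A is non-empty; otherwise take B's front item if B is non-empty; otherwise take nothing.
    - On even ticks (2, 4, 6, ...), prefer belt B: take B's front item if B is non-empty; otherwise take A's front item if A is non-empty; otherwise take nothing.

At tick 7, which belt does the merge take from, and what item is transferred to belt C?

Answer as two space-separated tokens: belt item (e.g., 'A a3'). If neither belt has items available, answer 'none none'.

Answer: B grate

Derivation:
Tick 1: prefer A, take apple from A; A=[lens] B=[lathe,clip,wedge,axle,grate] C=[apple]
Tick 2: prefer B, take lathe from B; A=[lens] B=[clip,wedge,axle,grate] C=[apple,lathe]
Tick 3: prefer A, take lens from A; A=[-] B=[clip,wedge,axle,grate] C=[apple,lathe,lens]
Tick 4: prefer B, take clip from B; A=[-] B=[wedge,axle,grate] C=[apple,lathe,lens,clip]
Tick 5: prefer A, take wedge from B; A=[-] B=[axle,grate] C=[apple,lathe,lens,clip,wedge]
Tick 6: prefer B, take axle from B; A=[-] B=[grate] C=[apple,lathe,lens,clip,wedge,axle]
Tick 7: prefer A, take grate from B; A=[-] B=[-] C=[apple,lathe,lens,clip,wedge,axle,grate]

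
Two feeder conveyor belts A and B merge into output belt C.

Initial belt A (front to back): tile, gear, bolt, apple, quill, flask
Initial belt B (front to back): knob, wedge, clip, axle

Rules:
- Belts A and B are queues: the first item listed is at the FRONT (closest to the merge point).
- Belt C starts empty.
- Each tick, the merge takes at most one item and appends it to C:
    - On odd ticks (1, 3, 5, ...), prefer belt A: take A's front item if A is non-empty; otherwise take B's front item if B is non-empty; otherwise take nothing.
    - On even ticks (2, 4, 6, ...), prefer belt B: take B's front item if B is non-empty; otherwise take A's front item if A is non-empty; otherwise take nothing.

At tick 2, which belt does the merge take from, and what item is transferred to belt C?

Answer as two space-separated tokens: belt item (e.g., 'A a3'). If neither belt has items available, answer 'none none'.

Answer: B knob

Derivation:
Tick 1: prefer A, take tile from A; A=[gear,bolt,apple,quill,flask] B=[knob,wedge,clip,axle] C=[tile]
Tick 2: prefer B, take knob from B; A=[gear,bolt,apple,quill,flask] B=[wedge,clip,axle] C=[tile,knob]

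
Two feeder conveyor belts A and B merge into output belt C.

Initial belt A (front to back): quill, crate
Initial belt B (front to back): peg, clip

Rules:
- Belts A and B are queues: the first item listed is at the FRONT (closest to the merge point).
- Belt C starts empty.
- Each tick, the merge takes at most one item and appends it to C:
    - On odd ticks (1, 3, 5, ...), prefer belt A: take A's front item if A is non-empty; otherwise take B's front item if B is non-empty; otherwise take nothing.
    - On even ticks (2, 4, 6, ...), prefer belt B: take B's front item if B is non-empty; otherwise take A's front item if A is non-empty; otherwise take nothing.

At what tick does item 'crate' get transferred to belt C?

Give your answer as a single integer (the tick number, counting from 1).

Answer: 3

Derivation:
Tick 1: prefer A, take quill from A; A=[crate] B=[peg,clip] C=[quill]
Tick 2: prefer B, take peg from B; A=[crate] B=[clip] C=[quill,peg]
Tick 3: prefer A, take crate from A; A=[-] B=[clip] C=[quill,peg,crate]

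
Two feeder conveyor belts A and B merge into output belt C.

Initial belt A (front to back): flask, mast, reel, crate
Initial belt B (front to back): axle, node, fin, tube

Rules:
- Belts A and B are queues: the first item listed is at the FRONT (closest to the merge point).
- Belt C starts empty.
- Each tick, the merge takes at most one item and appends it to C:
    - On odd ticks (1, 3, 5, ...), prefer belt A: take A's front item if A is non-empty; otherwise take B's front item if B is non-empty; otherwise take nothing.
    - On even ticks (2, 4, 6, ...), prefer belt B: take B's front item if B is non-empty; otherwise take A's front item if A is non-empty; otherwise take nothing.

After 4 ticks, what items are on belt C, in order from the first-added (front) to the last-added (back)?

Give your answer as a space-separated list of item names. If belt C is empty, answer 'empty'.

Tick 1: prefer A, take flask from A; A=[mast,reel,crate] B=[axle,node,fin,tube] C=[flask]
Tick 2: prefer B, take axle from B; A=[mast,reel,crate] B=[node,fin,tube] C=[flask,axle]
Tick 3: prefer A, take mast from A; A=[reel,crate] B=[node,fin,tube] C=[flask,axle,mast]
Tick 4: prefer B, take node from B; A=[reel,crate] B=[fin,tube] C=[flask,axle,mast,node]

Answer: flask axle mast node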